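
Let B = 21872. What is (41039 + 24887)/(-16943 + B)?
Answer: 65926/4929 ≈ 13.375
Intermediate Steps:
(41039 + 24887)/(-16943 + B) = (41039 + 24887)/(-16943 + 21872) = 65926/4929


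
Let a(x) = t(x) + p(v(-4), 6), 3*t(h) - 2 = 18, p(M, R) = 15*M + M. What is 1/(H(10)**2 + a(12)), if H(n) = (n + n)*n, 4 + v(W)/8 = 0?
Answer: 3/118484 ≈ 2.5320e-5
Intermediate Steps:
v(W) = -32 (v(W) = -32 + 8*0 = -32 + 0 = -32)
p(M, R) = 16*M
t(h) = 20/3 (t(h) = 2/3 + (1/3)*18 = 2/3 + 6 = 20/3)
a(x) = -1516/3 (a(x) = 20/3 + 16*(-32) = 20/3 - 512 = -1516/3)
H(n) = 2*n**2 (H(n) = (2*n)*n = 2*n**2)
1/(H(10)**2 + a(12)) = 1/((2*10**2)**2 - 1516/3) = 1/((2*100)**2 - 1516/3) = 1/(200**2 - 1516/3) = 1/(40000 - 1516/3) = 1/(118484/3) = 3/118484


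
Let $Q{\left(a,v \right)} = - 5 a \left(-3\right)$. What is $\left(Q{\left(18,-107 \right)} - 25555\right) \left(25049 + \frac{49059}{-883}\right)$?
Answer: $- \frac{558019924280}{883} \approx -6.3196 \cdot 10^{8}$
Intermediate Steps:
$Q{\left(a,v \right)} = 15 a$
$\left(Q{\left(18,-107 \right)} - 25555\right) \left(25049 + \frac{49059}{-883}\right) = \left(15 \cdot 18 - 25555\right) \left(25049 + \frac{49059}{-883}\right) = \left(270 - 25555\right) \left(25049 + 49059 \left(- \frac{1}{883}\right)\right) = - 25285 \left(25049 - \frac{49059}{883}\right) = \left(-25285\right) \frac{22069208}{883} = - \frac{558019924280}{883}$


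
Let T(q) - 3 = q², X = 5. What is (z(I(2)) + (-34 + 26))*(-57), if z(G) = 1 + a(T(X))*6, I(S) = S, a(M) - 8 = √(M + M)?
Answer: -2337 - 684*√14 ≈ -4896.3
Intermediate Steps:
T(q) = 3 + q²
a(M) = 8 + √2*√M (a(M) = 8 + √(M + M) = 8 + √(2*M) = 8 + √2*√M)
z(G) = 49 + 12*√14 (z(G) = 1 + (8 + √2*√(3 + 5²))*6 = 1 + (8 + √2*√(3 + 25))*6 = 1 + (8 + √2*√28)*6 = 1 + (8 + √2*(2*√7))*6 = 1 + (8 + 2*√14)*6 = 1 + (48 + 12*√14) = 49 + 12*√14)
(z(I(2)) + (-34 + 26))*(-57) = ((49 + 12*√14) + (-34 + 26))*(-57) = ((49 + 12*√14) - 8)*(-57) = (41 + 12*√14)*(-57) = -2337 - 684*√14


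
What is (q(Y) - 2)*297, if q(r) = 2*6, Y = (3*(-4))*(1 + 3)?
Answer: 2970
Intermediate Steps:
Y = -48 (Y = -12*4 = -48)
q(r) = 12
(q(Y) - 2)*297 = (12 - 2)*297 = 10*297 = 2970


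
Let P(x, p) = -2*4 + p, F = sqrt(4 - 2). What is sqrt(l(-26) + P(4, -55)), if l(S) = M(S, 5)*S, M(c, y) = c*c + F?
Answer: sqrt(-17639 - 26*sqrt(2)) ≈ 132.95*I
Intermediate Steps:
F = sqrt(2) ≈ 1.4142
P(x, p) = -8 + p
M(c, y) = sqrt(2) + c**2 (M(c, y) = c*c + sqrt(2) = c**2 + sqrt(2) = sqrt(2) + c**2)
l(S) = S*(sqrt(2) + S**2) (l(S) = (sqrt(2) + S**2)*S = S*(sqrt(2) + S**2))
sqrt(l(-26) + P(4, -55)) = sqrt(-26*(sqrt(2) + (-26)**2) + (-8 - 55)) = sqrt(-26*(sqrt(2) + 676) - 63) = sqrt(-26*(676 + sqrt(2)) - 63) = sqrt((-17576 - 26*sqrt(2)) - 63) = sqrt(-17639 - 26*sqrt(2))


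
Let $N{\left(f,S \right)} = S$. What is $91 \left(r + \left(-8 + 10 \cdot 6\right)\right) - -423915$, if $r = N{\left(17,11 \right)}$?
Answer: $429648$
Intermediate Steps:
$r = 11$
$91 \left(r + \left(-8 + 10 \cdot 6\right)\right) - -423915 = 91 \left(11 + \left(-8 + 10 \cdot 6\right)\right) - -423915 = 91 \left(11 + \left(-8 + 60\right)\right) + 423915 = 91 \left(11 + 52\right) + 423915 = 91 \cdot 63 + 423915 = 5733 + 423915 = 429648$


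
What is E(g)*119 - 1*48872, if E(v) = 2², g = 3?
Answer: -48396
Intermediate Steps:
E(v) = 4
E(g)*119 - 1*48872 = 4*119 - 1*48872 = 476 - 48872 = -48396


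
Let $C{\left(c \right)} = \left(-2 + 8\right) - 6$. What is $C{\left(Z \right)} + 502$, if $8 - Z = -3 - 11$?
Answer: $502$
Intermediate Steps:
$Z = 22$ ($Z = 8 - \left(-3 - 11\right) = 8 - -14 = 8 + 14 = 22$)
$C{\left(c \right)} = 0$ ($C{\left(c \right)} = 6 - 6 = 0$)
$C{\left(Z \right)} + 502 = 0 + 502 = 502$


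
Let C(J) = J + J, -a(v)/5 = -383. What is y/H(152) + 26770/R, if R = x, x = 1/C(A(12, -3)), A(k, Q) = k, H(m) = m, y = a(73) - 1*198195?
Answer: 12182585/19 ≈ 6.4119e+5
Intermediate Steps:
a(v) = 1915 (a(v) = -5*(-383) = 1915)
y = -196280 (y = 1915 - 1*198195 = 1915 - 198195 = -196280)
C(J) = 2*J
x = 1/24 (x = 1/(2*12) = 1/24 ≈ 0.041667)
R = 1/24 ≈ 0.041667
y/H(152) + 26770/R = -196280/152 + 26770/(1/24) = -196280*1/152 + 26770*24 = -24535/19 + 642480 = 12182585/19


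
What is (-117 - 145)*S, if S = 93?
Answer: -24366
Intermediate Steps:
(-117 - 145)*S = (-117 - 145)*93 = -262*93 = -24366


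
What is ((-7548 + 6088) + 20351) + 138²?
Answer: 37935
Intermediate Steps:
((-7548 + 6088) + 20351) + 138² = (-1460 + 20351) + 19044 = 18891 + 19044 = 37935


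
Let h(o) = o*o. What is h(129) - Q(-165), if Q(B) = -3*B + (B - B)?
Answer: 16146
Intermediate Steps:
h(o) = o**2
Q(B) = -3*B (Q(B) = -3*B + 0 = -3*B)
h(129) - Q(-165) = 129**2 - (-3)*(-165) = 16641 - 1*495 = 16641 - 495 = 16146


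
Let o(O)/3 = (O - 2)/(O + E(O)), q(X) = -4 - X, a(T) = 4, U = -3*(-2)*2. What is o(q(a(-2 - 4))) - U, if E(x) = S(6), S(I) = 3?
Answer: -6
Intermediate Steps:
U = 12 (U = 6*2 = 12)
E(x) = 3
o(O) = 3*(-2 + O)/(3 + O) (o(O) = 3*((O - 2)/(O + 3)) = 3*((-2 + O)/(3 + O)) = 3*(-2 + O)/(3 + O))
o(q(a(-2 - 4))) - U = 3*(-2 + (-4 - 1*4))/(3 + (-4 - 1*4)) - 1*12 = 3*(-2 + (-4 - 4))/(3 + (-4 - 4)) - 12 = 3*(-2 - 8)/(3 - 8) - 12 = 3*(-10)/(-5) - 12 = 3*(-⅕)*(-10) - 12 = 6 - 12 = -6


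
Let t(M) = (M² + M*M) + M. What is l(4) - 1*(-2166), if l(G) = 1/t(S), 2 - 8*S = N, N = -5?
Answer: 166814/77 ≈ 2166.4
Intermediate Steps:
S = 7/8 (S = ¼ - ⅛*(-5) = ¼ + 5/8 = 7/8 ≈ 0.87500)
t(M) = M + 2*M² (t(M) = (M² + M²) + M = 2*M² + M = M + 2*M²)
l(G) = 32/77 (l(G) = 1/(7*(1 + 2*(7/8))/8) = 1/(7*(1 + 7/4)/8) = 1/((7/8)*(11/4)) = 1/(77/32) = 32/77)
l(4) - 1*(-2166) = 32/77 - 1*(-2166) = 32/77 + 2166 = 166814/77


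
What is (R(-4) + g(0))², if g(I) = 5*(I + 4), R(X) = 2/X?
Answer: 1521/4 ≈ 380.25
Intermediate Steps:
g(I) = 20 + 5*I (g(I) = 5*(4 + I) = 20 + 5*I)
(R(-4) + g(0))² = (2/(-4) + (20 + 5*0))² = (2*(-¼) + (20 + 0))² = (-½ + 20)² = (39/2)² = 1521/4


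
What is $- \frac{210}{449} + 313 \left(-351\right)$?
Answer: $- \frac{49328697}{449} \approx -1.0986 \cdot 10^{5}$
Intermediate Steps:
$- \frac{210}{449} + 313 \left(-351\right) = \left(-210\right) \frac{1}{449} - 109863 = - \frac{210}{449} - 109863 = - \frac{49328697}{449}$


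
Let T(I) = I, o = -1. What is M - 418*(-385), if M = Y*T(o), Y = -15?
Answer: 160945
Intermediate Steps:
M = 15 (M = -15*(-1) = 15)
M - 418*(-385) = 15 - 418*(-385) = 15 + 160930 = 160945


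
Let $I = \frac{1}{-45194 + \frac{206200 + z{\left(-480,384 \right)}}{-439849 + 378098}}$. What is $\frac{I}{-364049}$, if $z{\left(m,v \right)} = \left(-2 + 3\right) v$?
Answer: $\frac{61751}{1016053943274622} \approx 6.0775 \cdot 10^{-11}$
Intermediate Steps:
$z{\left(m,v \right)} = v$ ($z{\left(m,v \right)} = 1 v = v$)
$I = - \frac{61751}{2790981278}$ ($I = \frac{1}{-45194 + \frac{206200 + 384}{-439849 + 378098}} = \frac{1}{-45194 + \frac{206584}{-61751}} = \frac{1}{-45194 + 206584 \left(- \frac{1}{61751}\right)} = \frac{1}{-45194 - \frac{206584}{61751}} = \frac{1}{- \frac{2790981278}{61751}} = - \frac{61751}{2790981278} \approx -2.2125 \cdot 10^{-5}$)
$\frac{I}{-364049} = - \frac{61751}{2790981278 \left(-364049\right)} = \left(- \frac{61751}{2790981278}\right) \left(- \frac{1}{364049}\right) = \frac{61751}{1016053943274622}$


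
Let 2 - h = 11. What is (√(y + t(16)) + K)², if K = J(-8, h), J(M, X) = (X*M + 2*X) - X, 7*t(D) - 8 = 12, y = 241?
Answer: (441 + √11949)²/49 ≈ 6180.5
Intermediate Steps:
h = -9 (h = 2 - 1*11 = 2 - 11 = -9)
t(D) = 20/7 (t(D) = 8/7 + (⅐)*12 = 8/7 + 12/7 = 20/7)
J(M, X) = X + M*X (J(M, X) = (M*X + 2*X) - X = (2*X + M*X) - X = X + M*X)
K = 63 (K = -9*(1 - 8) = -9*(-7) = 63)
(√(y + t(16)) + K)² = (√(241 + 20/7) + 63)² = (√(1707/7) + 63)² = (√11949/7 + 63)² = (63 + √11949/7)²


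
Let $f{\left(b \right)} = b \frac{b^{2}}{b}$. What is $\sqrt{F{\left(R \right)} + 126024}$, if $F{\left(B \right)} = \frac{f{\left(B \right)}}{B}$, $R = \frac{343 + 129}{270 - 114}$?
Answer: $\frac{\sqrt{191687106}}{39} \approx 355.0$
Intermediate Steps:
$R = \frac{118}{39}$ ($R = \frac{472}{156} = 472 \cdot \frac{1}{156} = \frac{118}{39} \approx 3.0256$)
$f{\left(b \right)} = b^{2}$ ($f{\left(b \right)} = b b = b^{2}$)
$F{\left(B \right)} = B$ ($F{\left(B \right)} = \frac{B^{2}}{B} = B$)
$\sqrt{F{\left(R \right)} + 126024} = \sqrt{\frac{118}{39} + 126024} = \sqrt{\frac{4915054}{39}} = \frac{\sqrt{191687106}}{39}$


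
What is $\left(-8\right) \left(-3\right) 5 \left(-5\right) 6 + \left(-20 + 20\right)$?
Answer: $-3600$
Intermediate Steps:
$\left(-8\right) \left(-3\right) 5 \left(-5\right) 6 + \left(-20 + 20\right) = 24 \left(\left(-25\right) 6\right) + 0 = 24 \left(-150\right) + 0 = -3600 + 0 = -3600$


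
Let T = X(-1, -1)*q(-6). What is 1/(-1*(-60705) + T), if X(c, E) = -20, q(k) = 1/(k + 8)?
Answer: 1/60695 ≈ 1.6476e-5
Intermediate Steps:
q(k) = 1/(8 + k)
T = -10 (T = -20/(8 - 6) = -20/2 = -20*1/2 = -10)
1/(-1*(-60705) + T) = 1/(-1*(-60705) - 10) = 1/(60705 - 10) = 1/60695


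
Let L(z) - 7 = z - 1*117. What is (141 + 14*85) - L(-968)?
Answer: 2409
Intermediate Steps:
L(z) = -110 + z (L(z) = 7 + (z - 1*117) = 7 + (z - 117) = 7 + (-117 + z) = -110 + z)
(141 + 14*85) - L(-968) = (141 + 14*85) - (-110 - 968) = (141 + 1190) - 1*(-1078) = 1331 + 1078 = 2409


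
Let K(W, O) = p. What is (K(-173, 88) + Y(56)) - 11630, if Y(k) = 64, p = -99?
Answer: -11665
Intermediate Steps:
K(W, O) = -99
(K(-173, 88) + Y(56)) - 11630 = (-99 + 64) - 11630 = -35 - 11630 = -11665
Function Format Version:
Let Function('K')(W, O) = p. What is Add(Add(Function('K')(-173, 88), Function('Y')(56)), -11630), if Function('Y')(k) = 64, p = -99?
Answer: -11665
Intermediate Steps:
Function('K')(W, O) = -99
Add(Add(Function('K')(-173, 88), Function('Y')(56)), -11630) = Add(Add(-99, 64), -11630) = Add(-35, -11630) = -11665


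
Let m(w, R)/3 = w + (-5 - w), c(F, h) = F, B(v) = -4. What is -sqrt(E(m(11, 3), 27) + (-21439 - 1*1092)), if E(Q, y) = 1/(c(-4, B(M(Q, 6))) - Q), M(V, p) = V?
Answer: -4*I*sqrt(170390)/11 ≈ -150.1*I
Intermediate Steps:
m(w, R) = -15 (m(w, R) = 3*(w + (-5 - w)) = 3*(-5) = -15)
E(Q, y) = 1/(-4 - Q)
-sqrt(E(m(11, 3), 27) + (-21439 - 1*1092)) = -sqrt(-1/(4 - 15) + (-21439 - 1*1092)) = -sqrt(-1/(-11) + (-21439 - 1092)) = -sqrt(-1*(-1/11) - 22531) = -sqrt(1/11 - 22531) = -sqrt(-247840/11) = -4*I*sqrt(170390)/11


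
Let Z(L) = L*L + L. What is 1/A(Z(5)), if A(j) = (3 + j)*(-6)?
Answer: -1/198 ≈ -0.0050505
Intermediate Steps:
Z(L) = L + L² (Z(L) = L² + L = L + L²)
A(j) = -18 - 6*j
1/A(Z(5)) = 1/(-18 - 30*(1 + 5)) = 1/(-18 - 30*6) = 1/(-18 - 6*30) = 1/(-18 - 180) = 1/(-198) = -1/198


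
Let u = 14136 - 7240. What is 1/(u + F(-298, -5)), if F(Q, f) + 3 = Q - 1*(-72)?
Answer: 1/6667 ≈ 0.00014999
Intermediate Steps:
F(Q, f) = 69 + Q (F(Q, f) = -3 + (Q - 1*(-72)) = -3 + (Q + 72) = -3 + (72 + Q) = 69 + Q)
u = 6896
1/(u + F(-298, -5)) = 1/(6896 + (69 - 298)) = 1/(6896 - 229) = 1/6667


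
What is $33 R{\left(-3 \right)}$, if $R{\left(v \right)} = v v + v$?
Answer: $198$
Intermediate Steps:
$R{\left(v \right)} = v + v^{2}$ ($R{\left(v \right)} = v^{2} + v = v + v^{2}$)
$33 R{\left(-3 \right)} = 33 \left(- 3 \left(1 - 3\right)\right) = 33 \left(\left(-3\right) \left(-2\right)\right) = 33 \cdot 6 = 198$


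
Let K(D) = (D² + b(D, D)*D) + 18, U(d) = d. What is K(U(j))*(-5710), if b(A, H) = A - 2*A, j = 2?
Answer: -102780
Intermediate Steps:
b(A, H) = -A
K(D) = 18 (K(D) = (D² + (-D)*D) + 18 = (D² - D²) + 18 = 0 + 18 = 18)
K(U(j))*(-5710) = 18*(-5710) = -102780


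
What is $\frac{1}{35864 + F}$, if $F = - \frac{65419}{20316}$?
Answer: $\frac{20316}{728547605} \approx 2.7886 \cdot 10^{-5}$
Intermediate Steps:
$F = - \frac{65419}{20316}$ ($F = \left(-65419\right) \frac{1}{20316} = - \frac{65419}{20316} \approx -3.2201$)
$\frac{1}{35864 + F} = \frac{1}{35864 - \frac{65419}{20316}} = \frac{1}{\frac{728547605}{20316}} = \frac{20316}{728547605}$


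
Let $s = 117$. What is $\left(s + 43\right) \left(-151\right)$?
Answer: $-24160$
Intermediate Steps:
$\left(s + 43\right) \left(-151\right) = \left(117 + 43\right) \left(-151\right) = 160 \left(-151\right) = -24160$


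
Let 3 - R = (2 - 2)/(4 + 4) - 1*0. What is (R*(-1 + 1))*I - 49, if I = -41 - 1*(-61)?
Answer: -49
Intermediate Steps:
R = 3 (R = 3 - ((2 - 2)/(4 + 4) - 1*0) = 3 - (0/8 + 0) = 3 - (0*(1/8) + 0) = 3 - (0 + 0) = 3 - 1*0 = 3 + 0 = 3)
I = 20 (I = -41 + 61 = 20)
(R*(-1 + 1))*I - 49 = (3*(-1 + 1))*20 - 49 = (3*0)*20 - 49 = 0*20 - 49 = 0 - 49 = -49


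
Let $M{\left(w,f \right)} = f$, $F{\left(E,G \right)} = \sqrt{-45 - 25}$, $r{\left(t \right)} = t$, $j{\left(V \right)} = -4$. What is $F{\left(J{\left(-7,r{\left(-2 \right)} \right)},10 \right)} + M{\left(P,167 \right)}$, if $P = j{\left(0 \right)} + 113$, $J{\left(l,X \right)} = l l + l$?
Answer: $167 + i \sqrt{70} \approx 167.0 + 8.3666 i$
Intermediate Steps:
$J{\left(l,X \right)} = l + l^{2}$ ($J{\left(l,X \right)} = l^{2} + l = l + l^{2}$)
$F{\left(E,G \right)} = i \sqrt{70}$ ($F{\left(E,G \right)} = \sqrt{-70} = i \sqrt{70}$)
$P = 109$ ($P = -4 + 113 = 109$)
$F{\left(J{\left(-7,r{\left(-2 \right)} \right)},10 \right)} + M{\left(P,167 \right)} = i \sqrt{70} + 167 = 167 + i \sqrt{70}$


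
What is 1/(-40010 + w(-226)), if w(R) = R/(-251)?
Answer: -251/10042284 ≈ -2.4994e-5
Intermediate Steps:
w(R) = -R/251 (w(R) = R*(-1/251) = -R/251)
1/(-40010 + w(-226)) = 1/(-40010 - 1/251*(-226)) = 1/(-40010 + 226/251) = 1/(-10042284/251) = -251/10042284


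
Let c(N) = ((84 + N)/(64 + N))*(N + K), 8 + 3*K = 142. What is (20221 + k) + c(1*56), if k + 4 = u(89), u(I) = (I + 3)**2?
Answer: 259186/9 ≈ 28798.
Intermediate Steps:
K = 134/3 (K = -8/3 + (1/3)*142 = -8/3 + 142/3 = 134/3 ≈ 44.667)
u(I) = (3 + I)**2
k = 8460 (k = -4 + (3 + 89)**2 = -4 + 92**2 = -4 + 8464 = 8460)
c(N) = (84 + N)*(134/3 + N)/(64 + N) (c(N) = ((84 + N)/(64 + N))*(N + 134/3) = ((84 + N)/(64 + N))*(134/3 + N) = (84 + N)*(134/3 + N)/(64 + N))
(20221 + k) + c(1*56) = (20221 + 8460) + (3752 + (1*56)**2 + 386*(1*56)/3)/(64 + 1*56) = 28681 + (3752 + 56**2 + (386/3)*56)/(64 + 56) = 28681 + (3752 + 3136 + 21616/3)/120 = 28681 + (1/120)*(42280/3) = 28681 + 1057/9 = 259186/9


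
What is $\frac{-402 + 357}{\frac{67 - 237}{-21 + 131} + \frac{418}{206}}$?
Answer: $- \frac{50985}{548} \approx -93.038$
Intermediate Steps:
$\frac{-402 + 357}{\frac{67 - 237}{-21 + 131} + \frac{418}{206}} = - \frac{45}{- \frac{170}{110} + 418 \cdot \frac{1}{206}} = - \frac{45}{\left(-170\right) \frac{1}{110} + \frac{209}{103}} = - \frac{45}{- \frac{17}{11} + \frac{209}{103}} = - \frac{45}{\frac{548}{1133}} = \left(-45\right) \frac{1133}{548} = - \frac{50985}{548}$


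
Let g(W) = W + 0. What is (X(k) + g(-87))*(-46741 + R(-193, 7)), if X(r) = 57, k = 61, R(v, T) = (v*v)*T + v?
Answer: -6414270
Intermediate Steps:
R(v, T) = v + T*v² (R(v, T) = v²*T + v = T*v² + v = v + T*v²)
g(W) = W
(X(k) + g(-87))*(-46741 + R(-193, 7)) = (57 - 87)*(-46741 - 193*(1 + 7*(-193))) = -30*(-46741 - 193*(1 - 1351)) = -30*(-46741 - 193*(-1350)) = -30*(-46741 + 260550) = -30*213809 = -6414270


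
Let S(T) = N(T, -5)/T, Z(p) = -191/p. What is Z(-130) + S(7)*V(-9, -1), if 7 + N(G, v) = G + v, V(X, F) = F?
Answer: 1987/910 ≈ 2.1835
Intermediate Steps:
N(G, v) = -7 + G + v (N(G, v) = -7 + (G + v) = -7 + G + v)
S(T) = (-12 + T)/T (S(T) = (-7 + T - 5)/T = (-12 + T)/T)
Z(-130) + S(7)*V(-9, -1) = -191/(-130) + ((-12 + 7)/7)*(-1) = -191*(-1/130) + ((1/7)*(-5))*(-1) = 191/130 - 5/7*(-1) = 191/130 + 5/7 = 1987/910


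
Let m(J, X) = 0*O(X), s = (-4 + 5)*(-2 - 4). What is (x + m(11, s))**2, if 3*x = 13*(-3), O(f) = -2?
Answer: 169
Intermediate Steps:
x = -13 (x = (13*(-3))/3 = (1/3)*(-39) = -13)
s = -6 (s = 1*(-6) = -6)
m(J, X) = 0 (m(J, X) = 0*(-2) = 0)
(x + m(11, s))**2 = (-13 + 0)**2 = (-13)**2 = 169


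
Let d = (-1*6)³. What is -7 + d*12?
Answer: -2599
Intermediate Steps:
d = -216 (d = (-6)³ = -216)
-7 + d*12 = -7 - 216*12 = -7 - 2592 = -2599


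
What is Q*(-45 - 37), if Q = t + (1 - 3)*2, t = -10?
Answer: 1148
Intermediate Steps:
Q = -14 (Q = -10 + (1 - 3)*2 = -10 - 2*2 = -10 - 4 = -14)
Q*(-45 - 37) = -14*(-45 - 37) = -14*(-82) = 1148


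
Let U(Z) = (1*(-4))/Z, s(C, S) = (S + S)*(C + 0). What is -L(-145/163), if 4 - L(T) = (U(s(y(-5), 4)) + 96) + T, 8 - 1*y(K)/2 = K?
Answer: 772089/8476 ≈ 91.091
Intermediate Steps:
y(K) = 16 - 2*K
s(C, S) = 2*C*S (s(C, S) = (2*S)*C = 2*C*S)
U(Z) = -4/Z
L(T) = -4783/52 - T (L(T) = 4 - ((-4*1/(8*(16 - 2*(-5))) + 96) + T) = 4 - ((-4*1/(8*(16 + 10)) + 96) + T) = 4 - ((-4/(2*26*4) + 96) + T) = 4 - ((-4/208 + 96) + T) = 4 - ((-4*1/208 + 96) + T) = 4 - ((-1/52 + 96) + T) = 4 - (4991/52 + T) = 4 + (-4991/52 - T) = -4783/52 - T)
-L(-145/163) = -(-4783/52 - (-145)/163) = -(-4783/52 - 1*(-145/163)) = -(-4783/52 + 145/163) = -1*(-772089/8476) = 772089/8476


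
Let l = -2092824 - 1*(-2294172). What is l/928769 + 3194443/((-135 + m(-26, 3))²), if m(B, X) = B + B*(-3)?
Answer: 2968286717039/6398289641 ≈ 463.92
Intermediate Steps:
m(B, X) = -2*B (m(B, X) = B - 3*B = -2*B)
l = 201348 (l = -2092824 + 2294172 = 201348)
l/928769 + 3194443/((-135 + m(-26, 3))²) = 201348/928769 + 3194443/((-135 - 2*(-26))²) = 201348*(1/928769) + 3194443/((-135 + 52)²) = 201348/928769 + 3194443/((-83)²) = 201348/928769 + 3194443/6889 = 2968286717039/6398289641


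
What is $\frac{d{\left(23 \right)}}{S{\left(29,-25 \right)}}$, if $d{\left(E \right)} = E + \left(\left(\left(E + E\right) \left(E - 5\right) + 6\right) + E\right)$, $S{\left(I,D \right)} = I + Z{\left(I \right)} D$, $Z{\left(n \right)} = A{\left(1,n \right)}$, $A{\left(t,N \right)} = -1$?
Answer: $\frac{440}{27} \approx 16.296$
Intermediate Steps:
$Z{\left(n \right)} = -1$
$S{\left(I,D \right)} = I - D$
$d{\left(E \right)} = 6 + 2 E + 2 E \left(-5 + E\right)$ ($d{\left(E \right)} = E + \left(\left(2 E \left(-5 + E\right) + 6\right) + E\right) = E + \left(\left(6 + 2 E \left(-5 + E\right)\right) + E\right) = E + \left(6 + E + 2 E \left(-5 + E\right)\right) = 6 + 2 E + 2 E \left(-5 + E\right)$)
$\frac{d{\left(23 \right)}}{S{\left(29,-25 \right)}} = \frac{6 - 184 + 2 \cdot 23^{2}}{29 - -25} = \frac{6 - 184 + 2 \cdot 529}{29 + 25} = \frac{6 - 184 + 1058}{54} = 880 \cdot \frac{1}{54} = \frac{440}{27}$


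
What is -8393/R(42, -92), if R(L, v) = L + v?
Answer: 8393/50 ≈ 167.86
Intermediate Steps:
-8393/R(42, -92) = -8393/(42 - 92) = -8393/(-50) = -8393*(-1/50) = 8393/50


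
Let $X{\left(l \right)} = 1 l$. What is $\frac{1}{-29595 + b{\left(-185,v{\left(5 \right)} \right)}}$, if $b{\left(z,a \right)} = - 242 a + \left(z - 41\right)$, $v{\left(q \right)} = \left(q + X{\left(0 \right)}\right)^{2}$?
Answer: $- \frac{1}{35871} \approx -2.7878 \cdot 10^{-5}$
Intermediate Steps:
$X{\left(l \right)} = l$
$v{\left(q \right)} = q^{2}$ ($v{\left(q \right)} = \left(q + 0\right)^{2} = q^{2}$)
$b{\left(z,a \right)} = -41 + z - 242 a$ ($b{\left(z,a \right)} = - 242 a + \left(z - 41\right) = - 242 a + \left(-41 + z\right) = -41 + z - 242 a$)
$\frac{1}{-29595 + b{\left(-185,v{\left(5 \right)} \right)}} = \frac{1}{-29595 - \left(226 + 6050\right)} = \frac{1}{-29595 - 6276} = \frac{1}{-35871} = - \frac{1}{35871}$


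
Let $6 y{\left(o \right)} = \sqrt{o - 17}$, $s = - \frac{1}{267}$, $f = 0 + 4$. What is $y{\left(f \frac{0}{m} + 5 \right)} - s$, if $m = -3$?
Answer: $\frac{1}{267} + \frac{i \sqrt{3}}{3} \approx 0.0037453 + 0.57735 i$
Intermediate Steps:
$f = 4$
$s = - \frac{1}{267}$ ($s = \left(-1\right) \frac{1}{267} = - \frac{1}{267} \approx -0.0037453$)
$y{\left(o \right)} = \frac{\sqrt{-17 + o}}{6}$ ($y{\left(o \right)} = \frac{\sqrt{o - 17}}{6} = \frac{\sqrt{-17 + o}}{6}$)
$y{\left(f \frac{0}{m} + 5 \right)} - s = \frac{\sqrt{-17 + \left(4 \frac{0}{-3} + 5\right)}}{6} - - \frac{1}{267} = \frac{\sqrt{-17 + \left(4 \cdot 0 \left(- \frac{1}{3}\right) + 5\right)}}{6} + \frac{1}{267} = \frac{\sqrt{-17 + \left(4 \cdot 0 + 5\right)}}{6} + \frac{1}{267} = \frac{\sqrt{-17 + \left(0 + 5\right)}}{6} + \frac{1}{267} = \frac{\sqrt{-17 + 5}}{6} + \frac{1}{267} = \frac{\sqrt{-12}}{6} + \frac{1}{267} = \frac{2 i \sqrt{3}}{6} + \frac{1}{267} = \frac{i \sqrt{3}}{3} + \frac{1}{267} = \frac{1}{267} + \frac{i \sqrt{3}}{3}$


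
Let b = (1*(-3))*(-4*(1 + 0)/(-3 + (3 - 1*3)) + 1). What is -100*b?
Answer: 700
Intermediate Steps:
b = -7 (b = -3*(-4/(-3 + (3 - 3)) + 1) = -3*(-4/(-3 + 0) + 1) = -3*(-4/(-3) + 1) = -3*(-4*(-1)/3 + 1) = -3*(-4*(-⅓) + 1) = -3*(4/3 + 1) = -3*7/3 = -7)
-100*b = -100*(-7) = 700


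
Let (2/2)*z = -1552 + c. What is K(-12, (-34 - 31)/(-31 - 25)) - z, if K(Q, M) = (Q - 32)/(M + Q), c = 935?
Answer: 376983/607 ≈ 621.06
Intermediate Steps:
K(Q, M) = (-32 + Q)/(M + Q)
z = -617 (z = -1552 + 935 = -617)
K(-12, (-34 - 31)/(-31 - 25)) - z = (-32 - 12)/((-34 - 31)/(-31 - 25) - 12) - 1*(-617) = -44/(-65/(-56) - 12) + 617 = -44/(-65*(-1/56) - 12) + 617 = -44/(65/56 - 12) + 617 = -44/(-607/56) + 617 = -56/607*(-44) + 617 = 2464/607 + 617 = 376983/607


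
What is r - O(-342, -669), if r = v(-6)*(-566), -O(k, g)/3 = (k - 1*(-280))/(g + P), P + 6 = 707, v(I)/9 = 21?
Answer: -1711677/16 ≈ -1.0698e+5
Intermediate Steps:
v(I) = 189 (v(I) = 9*21 = 189)
P = 701 (P = -6 + 707 = 701)
O(k, g) = -3*(280 + k)/(701 + g) (O(k, g) = -3*(k - 1*(-280))/(g + 701) = -3*(k + 280)/(701 + g) = -3*(280 + k)/(701 + g))
r = -106974 (r = 189*(-566) = -106974)
r - O(-342, -669) = -106974 - 3*(-280 - 1*(-342))/(701 - 669) = -106974 - 3*(-280 + 342)/32 = -106974 - 3*62/32 = -106974 - 1*93/16 = -106974 - 93/16 = -1711677/16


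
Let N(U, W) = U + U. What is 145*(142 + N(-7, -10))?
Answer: 18560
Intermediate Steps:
N(U, W) = 2*U
145*(142 + N(-7, -10)) = 145*(142 + 2*(-7)) = 145*(142 - 14) = 145*128 = 18560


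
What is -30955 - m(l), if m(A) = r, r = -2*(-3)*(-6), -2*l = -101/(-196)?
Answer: -30919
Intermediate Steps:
l = -101/392 (l = -(-101)/(2*(-196)) = -(-101)*(-1)/(2*196) = -½*101/196 = -101/392 ≈ -0.25765)
r = -36 (r = 6*(-6) = -36)
m(A) = -36
-30955 - m(l) = -30955 - 1*(-36) = -30955 + 36 = -30919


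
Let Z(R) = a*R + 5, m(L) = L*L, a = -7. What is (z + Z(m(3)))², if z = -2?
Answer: 3600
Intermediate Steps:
m(L) = L²
Z(R) = 5 - 7*R (Z(R) = -7*R + 5 = 5 - 7*R)
(z + Z(m(3)))² = (-2 + (5 - 7*3²))² = (-2 + (5 - 7*9))² = (-2 + (5 - 63))² = (-2 - 58)² = (-60)² = 3600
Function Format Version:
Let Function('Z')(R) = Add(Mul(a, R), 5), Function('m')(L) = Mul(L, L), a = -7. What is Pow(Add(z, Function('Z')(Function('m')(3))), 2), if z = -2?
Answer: 3600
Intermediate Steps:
Function('m')(L) = Pow(L, 2)
Function('Z')(R) = Add(5, Mul(-7, R)) (Function('Z')(R) = Add(Mul(-7, R), 5) = Add(5, Mul(-7, R)))
Pow(Add(z, Function('Z')(Function('m')(3))), 2) = Pow(Add(-2, Add(5, Mul(-7, Pow(3, 2)))), 2) = Pow(Add(-2, Add(5, Mul(-7, 9))), 2) = Pow(Add(-2, Add(5, -63)), 2) = Pow(Add(-2, -58), 2) = Pow(-60, 2) = 3600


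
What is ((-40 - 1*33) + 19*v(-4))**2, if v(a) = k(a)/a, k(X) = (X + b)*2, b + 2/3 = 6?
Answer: 66049/9 ≈ 7338.8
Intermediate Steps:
b = 16/3 (b = -2/3 + 6 = 16/3 ≈ 5.3333)
k(X) = 32/3 + 2*X (k(X) = (X + 16/3)*2 = (16/3 + X)*2 = 32/3 + 2*X)
v(a) = (32/3 + 2*a)/a
((-40 - 1*33) + 19*v(-4))**2 = ((-40 - 1*33) + 19*(2 + (32/3)/(-4)))**2 = ((-40 - 33) + 19*(2 + (32/3)*(-1/4)))**2 = (-73 + 19*(2 - 8/3))**2 = (-73 + 19*(-2/3))**2 = (-73 - 38/3)**2 = (-257/3)**2 = 66049/9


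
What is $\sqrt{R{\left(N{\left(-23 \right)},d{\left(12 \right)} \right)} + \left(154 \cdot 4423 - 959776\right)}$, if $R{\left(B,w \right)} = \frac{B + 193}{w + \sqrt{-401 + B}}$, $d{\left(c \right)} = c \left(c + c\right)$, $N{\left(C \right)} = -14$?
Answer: $\sqrt{\frac{-80246413 - 278634 i \sqrt{415}}{288 + i \sqrt{415}}} \approx 3.0 \cdot 10^{-5} - 527.86 i$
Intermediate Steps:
$d{\left(c \right)} = 2 c^{2}$ ($d{\left(c \right)} = c 2 c = 2 c^{2}$)
$R{\left(B,w \right)} = \frac{193 + B}{w + \sqrt{-401 + B}}$
$\sqrt{R{\left(N{\left(-23 \right)},d{\left(12 \right)} \right)} + \left(154 \cdot 4423 - 959776\right)} = \sqrt{\frac{193 - 14}{2 \cdot 12^{2} + \sqrt{-401 - 14}} + \left(154 \cdot 4423 - 959776\right)} = \sqrt{\frac{1}{2 \cdot 144 + \sqrt{-415}} \cdot 179 + \left(681142 - 959776\right)} = \sqrt{\frac{1}{288 + i \sqrt{415}} \cdot 179 - 278634} = \sqrt{\frac{179}{288 + i \sqrt{415}} - 278634} = \sqrt{-278634 + \frac{179}{288 + i \sqrt{415}}}$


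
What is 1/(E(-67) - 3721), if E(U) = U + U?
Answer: -1/3855 ≈ -0.00025940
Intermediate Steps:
E(U) = 2*U
1/(E(-67) - 3721) = 1/(2*(-67) - 3721) = 1/(-134 - 3721) = 1/(-3855) = -1/3855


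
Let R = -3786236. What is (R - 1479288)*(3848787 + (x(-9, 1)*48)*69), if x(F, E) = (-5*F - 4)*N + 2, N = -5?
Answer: -16725678975324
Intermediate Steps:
x(F, E) = 22 + 25*F (x(F, E) = (-5*F - 4)*(-5) + 2 = (-4 - 5*F)*(-5) + 2 = (20 + 25*F) + 2 = 22 + 25*F)
(R - 1479288)*(3848787 + (x(-9, 1)*48)*69) = (-3786236 - 1479288)*(3848787 + ((22 + 25*(-9))*48)*69) = -5265524*(3848787 + ((22 - 225)*48)*69) = -5265524*(3848787 - 203*48*69) = -5265524*(3848787 - 9744*69) = -5265524*(3848787 - 672336) = -5265524*3176451 = -16725678975324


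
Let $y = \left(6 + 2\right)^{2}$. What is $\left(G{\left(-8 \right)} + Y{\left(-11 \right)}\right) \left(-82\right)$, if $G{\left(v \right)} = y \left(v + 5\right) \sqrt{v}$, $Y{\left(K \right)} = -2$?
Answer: $164 + 31488 i \sqrt{2} \approx 164.0 + 44531.0 i$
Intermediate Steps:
$y = 64$ ($y = 8^{2} = 64$)
$G{\left(v \right)} = \sqrt{v} \left(320 + 64 v\right)$ ($G{\left(v \right)} = 64 \left(v + 5\right) \sqrt{v} = 64 \left(5 + v\right) \sqrt{v} = \left(320 + 64 v\right) \sqrt{v} = \sqrt{v} \left(320 + 64 v\right)$)
$\left(G{\left(-8 \right)} + Y{\left(-11 \right)}\right) \left(-82\right) = \left(64 \sqrt{-8} \left(5 - 8\right) - 2\right) \left(-82\right) = \left(64 \cdot 2 i \sqrt{2} \left(-3\right) - 2\right) \left(-82\right) = \left(- 384 i \sqrt{2} - 2\right) \left(-82\right) = \left(-2 - 384 i \sqrt{2}\right) \left(-82\right) = 164 + 31488 i \sqrt{2}$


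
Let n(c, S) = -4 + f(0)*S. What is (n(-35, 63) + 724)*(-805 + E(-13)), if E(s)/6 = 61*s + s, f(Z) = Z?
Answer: -4061520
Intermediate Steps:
E(s) = 372*s (E(s) = 6*(61*s + s) = 6*(62*s) = 372*s)
n(c, S) = -4 (n(c, S) = -4 + 0*S = -4 + 0 = -4)
(n(-35, 63) + 724)*(-805 + E(-13)) = (-4 + 724)*(-805 + 372*(-13)) = 720*(-805 - 4836) = 720*(-5641) = -4061520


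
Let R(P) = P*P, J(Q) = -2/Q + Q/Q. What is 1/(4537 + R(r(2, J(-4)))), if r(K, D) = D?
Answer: 4/18157 ≈ 0.00022030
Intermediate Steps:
J(Q) = 1 - 2/Q (J(Q) = -2/Q + 1 = 1 - 2/Q)
R(P) = P²
1/(4537 + R(r(2, J(-4)))) = 1/(4537 + ((-2 - 4)/(-4))²) = 1/(4537 + (-¼*(-6))²) = 1/(4537 + (3/2)²) = 1/(4537 + 9/4) = 1/(18157/4) = 4/18157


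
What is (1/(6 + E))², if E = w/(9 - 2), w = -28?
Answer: ¼ ≈ 0.25000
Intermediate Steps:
E = -4 (E = -28/(9 - 2) = -28/7 = -28*⅐ = -4)
(1/(6 + E))² = (1/(6 - 4))² = (1/2)² = (½)² = ¼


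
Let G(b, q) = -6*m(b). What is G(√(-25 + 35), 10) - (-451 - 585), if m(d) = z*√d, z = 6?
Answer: 1036 - 36*10^(¼) ≈ 971.98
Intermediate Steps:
m(d) = 6*√d
G(b, q) = -36*√b
G(√(-25 + 35), 10) - (-451 - 585) = -36*(-25 + 35)^(¼) - (-451 - 585) = -36*10^(¼) - 1*(-1036) = -36*10^(¼) + 1036 = 1036 - 36*10^(¼)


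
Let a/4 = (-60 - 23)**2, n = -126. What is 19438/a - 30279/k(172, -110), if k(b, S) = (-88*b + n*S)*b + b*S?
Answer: 455685985/547427496 ≈ 0.83241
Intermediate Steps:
k(b, S) = S*b + b*(-126*S - 88*b) (k(b, S) = (-88*b - 126*S)*b + b*S = (-126*S - 88*b)*b + S*b = b*(-126*S - 88*b) + S*b = S*b + b*(-126*S - 88*b))
a = 27556 (a = 4*(-60 - 23)**2 = 4*(-83)**2 = 4*6889 = 27556)
19438/a - 30279/k(172, -110) = 19438/27556 - 30279*1/(172*(-125*(-110) - 88*172)) = 19438*(1/27556) - 30279*1/(172*(13750 - 15136)) = 9719/13778 - 30279/(172*(-1386)) = 9719/13778 - 30279/(-238392) = 9719/13778 - 30279*(-1/238392) = 9719/13778 + 10093/79464 = 455685985/547427496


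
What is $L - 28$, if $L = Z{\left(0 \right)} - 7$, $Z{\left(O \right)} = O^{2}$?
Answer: $-35$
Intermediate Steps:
$L = -7$ ($L = 0^{2} - 7 = 0 - 7 = -7$)
$L - 28 = -7 - 28 = -35$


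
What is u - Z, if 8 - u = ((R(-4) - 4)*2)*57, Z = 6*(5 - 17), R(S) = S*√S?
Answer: 536 + 912*I ≈ 536.0 + 912.0*I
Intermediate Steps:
R(S) = S^(3/2)
Z = -72 (Z = 6*(-12) = -72)
u = 464 + 912*I (u = 8 - ((-4)^(3/2) - 4)*2*57 = 8 - (-8*I - 4)*2*57 = 8 - (-4 - 8*I)*2*57 = 8 - (-8 - 16*I)*57 = 8 - (-456 - 912*I) = 8 + (456 + 912*I) = 464 + 912*I ≈ 464.0 + 912.0*I)
u - Z = (464 + 912*I) - 1*(-72) = (464 + 912*I) + 72 = 536 + 912*I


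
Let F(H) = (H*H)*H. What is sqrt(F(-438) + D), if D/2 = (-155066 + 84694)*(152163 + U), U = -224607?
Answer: 2*sqrt(2528007666) ≈ 1.0056e+5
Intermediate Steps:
F(H) = H**3 (F(H) = H**2*H = H**3)
D = 10196058336 (D = 2*((-155066 + 84694)*(152163 - 224607)) = 2*(-70372*(-72444)) = 2*5098029168 = 10196058336)
sqrt(F(-438) + D) = sqrt((-438)**3 + 10196058336) = sqrt(-84027672 + 10196058336) = sqrt(10112030664) = 2*sqrt(2528007666)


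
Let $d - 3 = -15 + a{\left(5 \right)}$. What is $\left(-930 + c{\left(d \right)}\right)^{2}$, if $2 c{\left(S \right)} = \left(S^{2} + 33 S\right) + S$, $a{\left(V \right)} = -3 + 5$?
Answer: $1102500$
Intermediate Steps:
$a{\left(V \right)} = 2$
$d = -10$ ($d = 3 + \left(-15 + 2\right) = 3 - 13 = -10$)
$c{\left(S \right)} = \frac{S^{2}}{2} + 17 S$ ($c{\left(S \right)} = \frac{\left(S^{2} + 33 S\right) + S}{2} = \frac{S^{2} + 34 S}{2} = \frac{S^{2}}{2} + 17 S$)
$\left(-930 + c{\left(d \right)}\right)^{2} = \left(-930 + \frac{1}{2} \left(-10\right) \left(34 - 10\right)\right)^{2} = \left(-930 + \frac{1}{2} \left(-10\right) 24\right)^{2} = \left(-930 - 120\right)^{2} = \left(-1050\right)^{2} = 1102500$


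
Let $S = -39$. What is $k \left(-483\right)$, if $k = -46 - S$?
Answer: $3381$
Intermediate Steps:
$k = -7$ ($k = -46 - -39 = -46 + 39 = -7$)
$k \left(-483\right) = \left(-7\right) \left(-483\right) = 3381$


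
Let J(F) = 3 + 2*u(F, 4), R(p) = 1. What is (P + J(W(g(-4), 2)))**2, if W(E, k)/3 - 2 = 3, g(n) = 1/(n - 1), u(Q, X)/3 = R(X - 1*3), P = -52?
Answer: 1849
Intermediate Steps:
u(Q, X) = 3 (u(Q, X) = 3*1 = 3)
g(n) = 1/(-1 + n)
W(E, k) = 15 (W(E, k) = 6 + 3*3 = 6 + 9 = 15)
J(F) = 9 (J(F) = 3 + 2*3 = 3 + 6 = 9)
(P + J(W(g(-4), 2)))**2 = (-52 + 9)**2 = (-43)**2 = 1849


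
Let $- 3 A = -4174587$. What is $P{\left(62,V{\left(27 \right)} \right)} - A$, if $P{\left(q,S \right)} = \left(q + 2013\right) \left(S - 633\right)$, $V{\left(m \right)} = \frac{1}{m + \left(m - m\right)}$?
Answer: $- \frac{73033033}{27} \approx -2.7049 \cdot 10^{6}$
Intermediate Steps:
$A = 1391529$ ($A = \left(- \frac{1}{3}\right) \left(-4174587\right) = 1391529$)
$V{\left(m \right)} = \frac{1}{m}$ ($V{\left(m \right)} = \frac{1}{m + 0} = \frac{1}{m}$)
$P{\left(q,S \right)} = \left(-633 + S\right) \left(2013 + q\right)$ ($P{\left(q,S \right)} = \left(2013 + q\right) \left(-633 + S\right) = \left(-633 + S\right) \left(2013 + q\right)$)
$P{\left(62,V{\left(27 \right)} \right)} - A = \left(-1274229 - 39246 + \frac{2013}{27} + \frac{1}{27} \cdot 62\right) - 1391529 = \left(-1274229 - 39246 + 2013 \cdot \frac{1}{27} + \frac{1}{27} \cdot 62\right) - 1391529 = \left(-1274229 - 39246 + \frac{671}{9} + \frac{62}{27}\right) - 1391529 = - \frac{35461750}{27} - 1391529 = - \frac{73033033}{27}$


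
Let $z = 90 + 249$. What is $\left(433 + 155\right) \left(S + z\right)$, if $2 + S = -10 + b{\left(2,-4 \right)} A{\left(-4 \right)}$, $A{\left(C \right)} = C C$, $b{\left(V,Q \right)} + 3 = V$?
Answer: $182868$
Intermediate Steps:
$z = 339$
$b{\left(V,Q \right)} = -3 + V$
$A{\left(C \right)} = C^{2}$
$S = -28$ ($S = -2 + \left(-10 + \left(-3 + 2\right) \left(-4\right)^{2}\right) = -2 - 26 = -28$)
$\left(433 + 155\right) \left(S + z\right) = \left(433 + 155\right) \left(-28 + 339\right) = 588 \cdot 311 = 182868$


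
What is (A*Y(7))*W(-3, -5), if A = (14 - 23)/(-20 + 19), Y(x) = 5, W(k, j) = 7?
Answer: 315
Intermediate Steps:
A = 9 (A = -9/(-1) = -9*(-1) = 9)
(A*Y(7))*W(-3, -5) = (9*5)*7 = 45*7 = 315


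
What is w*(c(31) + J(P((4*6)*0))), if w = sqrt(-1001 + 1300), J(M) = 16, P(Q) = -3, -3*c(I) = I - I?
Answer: 16*sqrt(299) ≈ 276.67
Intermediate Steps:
c(I) = 0 (c(I) = -(I - I)/3 = -1/3*0 = 0)
w = sqrt(299) ≈ 17.292
w*(c(31) + J(P((4*6)*0))) = sqrt(299)*(0 + 16) = sqrt(299)*16 = 16*sqrt(299)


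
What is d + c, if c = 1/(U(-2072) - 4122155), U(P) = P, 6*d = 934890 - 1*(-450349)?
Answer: 5713040085247/24745362 ≈ 2.3087e+5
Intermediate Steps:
d = 1385239/6 (d = (934890 - 1*(-450349))/6 = (934890 + 450349)/6 = (⅙)*1385239 = 1385239/6 ≈ 2.3087e+5)
c = -1/4124227 (c = 1/(-2072 - 4122155) = 1/(-4124227) = -1/4124227 ≈ -2.4247e-7)
d + c = 1385239/6 - 1/4124227 = 5713040085247/24745362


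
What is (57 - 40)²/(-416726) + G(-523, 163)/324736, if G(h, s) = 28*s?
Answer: 226011095/16915741792 ≈ 0.013361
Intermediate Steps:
(57 - 40)²/(-416726) + G(-523, 163)/324736 = (57 - 40)²/(-416726) + (28*163)/324736 = 17²*(-1/416726) + 4564*(1/324736) = 289*(-1/416726) + 1141/81184 = -289/416726 + 1141/81184 = 226011095/16915741792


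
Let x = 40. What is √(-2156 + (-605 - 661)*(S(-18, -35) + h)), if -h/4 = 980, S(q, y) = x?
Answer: 2*√1227481 ≈ 2215.8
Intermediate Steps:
S(q, y) = 40
h = -3920 (h = -4*980 = -3920)
√(-2156 + (-605 - 661)*(S(-18, -35) + h)) = √(-2156 + (-605 - 661)*(40 - 3920)) = √(-2156 - 1266*(-3880)) = √(-2156 + 4912080) = √4909924 = 2*√1227481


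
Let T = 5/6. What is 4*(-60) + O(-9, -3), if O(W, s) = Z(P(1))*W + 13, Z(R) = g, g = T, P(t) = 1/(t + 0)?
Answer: -469/2 ≈ -234.50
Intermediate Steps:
T = ⅚ (T = 5*(⅙) = ⅚ ≈ 0.83333)
P(t) = 1/t
g = ⅚ ≈ 0.83333
Z(R) = ⅚
O(W, s) = 13 + 5*W/6 (O(W, s) = 5*W/6 + 13 = 13 + 5*W/6)
4*(-60) + O(-9, -3) = 4*(-60) + (13 + (⅚)*(-9)) = -240 + (13 - 15/2) = -240 + 11/2 = -469/2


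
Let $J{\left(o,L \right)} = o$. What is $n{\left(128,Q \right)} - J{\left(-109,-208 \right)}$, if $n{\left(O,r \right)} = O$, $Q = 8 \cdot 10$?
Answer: $237$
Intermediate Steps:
$Q = 80$
$n{\left(128,Q \right)} - J{\left(-109,-208 \right)} = 128 - -109 = 128 + 109 = 237$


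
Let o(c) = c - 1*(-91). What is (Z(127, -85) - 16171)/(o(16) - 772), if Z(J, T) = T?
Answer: 16256/665 ≈ 24.445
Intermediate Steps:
o(c) = 91 + c (o(c) = c + 91 = 91 + c)
(Z(127, -85) - 16171)/(o(16) - 772) = (-85 - 16171)/((91 + 16) - 772) = -16256/(107 - 772) = -16256/(-665) = -16256*(-1/665) = 16256/665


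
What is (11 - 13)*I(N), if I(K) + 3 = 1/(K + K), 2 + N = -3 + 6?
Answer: 5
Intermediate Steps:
N = 1 (N = -2 + (-3 + 6) = -2 + 3 = 1)
I(K) = -3 + 1/(2*K) (I(K) = -3 + 1/(K + K) = -3 + 1/(2*K))
(11 - 13)*I(N) = (11 - 13)*(-3 + (½)/1) = -2*(-3 + (½)*1) = -2*(-3 + ½) = -2*(-5/2) = 5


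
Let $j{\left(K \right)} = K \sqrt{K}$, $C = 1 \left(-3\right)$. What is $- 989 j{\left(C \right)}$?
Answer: $2967 i \sqrt{3} \approx 5139.0 i$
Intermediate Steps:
$C = -3$
$j{\left(K \right)} = K^{\frac{3}{2}}$
$- 989 j{\left(C \right)} = - 989 \left(-3\right)^{\frac{3}{2}} = - 989 \left(- 3 i \sqrt{3}\right) = 2967 i \sqrt{3}$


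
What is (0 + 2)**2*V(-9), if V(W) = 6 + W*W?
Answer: 348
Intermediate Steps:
V(W) = 6 + W**2
(0 + 2)**2*V(-9) = (0 + 2)**2*(6 + (-9)**2) = 2**2*(6 + 81) = 4*87 = 348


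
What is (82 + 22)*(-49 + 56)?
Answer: 728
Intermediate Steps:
(82 + 22)*(-49 + 56) = 104*7 = 728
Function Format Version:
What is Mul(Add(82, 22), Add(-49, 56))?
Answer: 728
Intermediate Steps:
Mul(Add(82, 22), Add(-49, 56)) = Mul(104, 7) = 728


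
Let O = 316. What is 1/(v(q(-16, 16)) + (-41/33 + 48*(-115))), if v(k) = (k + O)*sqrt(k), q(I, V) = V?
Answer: -33/138377 ≈ -0.00023848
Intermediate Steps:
v(k) = sqrt(k)*(316 + k) (v(k) = (k + 316)*sqrt(k) = (316 + k)*sqrt(k) = sqrt(k)*(316 + k))
1/(v(q(-16, 16)) + (-41/33 + 48*(-115))) = 1/(sqrt(16)*(316 + 16) + (-41/33 + 48*(-115))) = 1/(4*332 + (-41*1/33 - 5520)) = 1/(1328 + (-41/33 - 5520)) = 1/(1328 - 182201/33) = 1/(-138377/33) = -33/138377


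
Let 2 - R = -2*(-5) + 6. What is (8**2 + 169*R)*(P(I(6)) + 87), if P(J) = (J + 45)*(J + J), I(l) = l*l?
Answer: -13625538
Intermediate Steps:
R = -14 (R = 2 - (-2*(-5) + 6) = 2 - (10 + 6) = 2 - 1*16 = 2 - 16 = -14)
I(l) = l**2
P(J) = 2*J*(45 + J) (P(J) = (45 + J)*(2*J) = 2*J*(45 + J))
(8**2 + 169*R)*(P(I(6)) + 87) = (8**2 + 169*(-14))*(2*6**2*(45 + 6**2) + 87) = (64 - 2366)*(2*36*(45 + 36) + 87) = -2302*(2*36*81 + 87) = -2302*(5832 + 87) = -2302*5919 = -13625538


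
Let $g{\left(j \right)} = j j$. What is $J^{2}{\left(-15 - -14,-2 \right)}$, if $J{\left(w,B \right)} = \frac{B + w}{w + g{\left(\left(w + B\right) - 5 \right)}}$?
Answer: $\frac{1}{441} \approx 0.0022676$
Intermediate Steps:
$g{\left(j \right)} = j^{2}$
$J{\left(w,B \right)} = \frac{B + w}{w + \left(-5 + B + w\right)^{2}}$ ($J{\left(w,B \right)} = \frac{B + w}{w + \left(\left(w + B\right) - 5\right)^{2}} = \frac{B + w}{w + \left(\left(B + w\right) - 5\right)^{2}} = \frac{B + w}{w + \left(-5 + B + w\right)^{2}}$)
$J^{2}{\left(-15 - -14,-2 \right)} = \left(\frac{-2 - 1}{\left(-15 - -14\right) + \left(-5 - 2 - 1\right)^{2}}\right)^{2} = \left(\frac{-2 + \left(-15 + 14\right)}{\left(-15 + 14\right) + \left(-5 - 2 + \left(-15 + 14\right)\right)^{2}}\right)^{2} = \left(\frac{-2 - 1}{-1 + \left(-5 - 2 - 1\right)^{2}}\right)^{2} = \left(\frac{1}{-1 + \left(-8\right)^{2}} \left(-3\right)\right)^{2} = \left(\frac{1}{-1 + 64} \left(-3\right)\right)^{2} = \left(\frac{1}{63} \left(-3\right)\right)^{2} = \left(- \frac{1}{21}\right)^{2} = \frac{1}{441}$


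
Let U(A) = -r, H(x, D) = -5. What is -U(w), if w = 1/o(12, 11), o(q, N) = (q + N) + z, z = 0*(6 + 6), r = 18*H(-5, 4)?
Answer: -90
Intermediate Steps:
r = -90 (r = 18*(-5) = -90)
z = 0 (z = 0*12 = 0)
o(q, N) = N + q (o(q, N) = (q + N) + 0 = (N + q) + 0 = N + q)
w = 1/23 (w = 1/(11 + 12) = 1/23 ≈ 0.043478)
U(A) = 90 (U(A) = -1*(-90) = 90)
-U(w) = -1*90 = -90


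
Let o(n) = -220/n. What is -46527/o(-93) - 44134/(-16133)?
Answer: -69797958983/3549260 ≈ -19666.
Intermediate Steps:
-46527/o(-93) - 44134/(-16133) = -46527/((-220/(-93))) - 44134/(-16133) = -46527/((-220*(-1/93))) - 44134*(-1/16133) = -46527/220/93 + 44134/16133 = -46527*93/220 + 44134/16133 = -4327011/220 + 44134/16133 = -69797958983/3549260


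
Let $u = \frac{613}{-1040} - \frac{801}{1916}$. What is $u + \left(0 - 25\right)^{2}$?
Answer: $\frac{310848113}{498160} \approx 623.99$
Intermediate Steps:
$u = - \frac{501887}{498160}$ ($u = 613 \left(- \frac{1}{1040}\right) - \frac{801}{1916} = - \frac{613}{1040} - \frac{801}{1916} = - \frac{501887}{498160} \approx -1.0075$)
$u + \left(0 - 25\right)^{2} = - \frac{501887}{498160} + \left(0 - 25\right)^{2} = - \frac{501887}{498160} + \left(-25\right)^{2} = - \frac{501887}{498160} + 625 = \frac{310848113}{498160}$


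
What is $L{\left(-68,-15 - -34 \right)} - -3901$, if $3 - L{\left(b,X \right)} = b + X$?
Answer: $3953$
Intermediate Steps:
$L{\left(b,X \right)} = 3 - X - b$ ($L{\left(b,X \right)} = 3 - \left(b + X\right) = 3 - \left(X + b\right) = 3 - X - b$)
$L{\left(-68,-15 - -34 \right)} - -3901 = \left(3 - \left(-15 - -34\right) - -68\right) - -3901 = \left(3 - \left(-15 + 34\right) + 68\right) + 3901 = \left(3 - 19 + 68\right) + 3901 = 52 + 3901 = 3953$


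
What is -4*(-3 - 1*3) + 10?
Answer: 34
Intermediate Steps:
-4*(-3 - 1*3) + 10 = -4*(-3 - 3) + 10 = -4*(-6) + 10 = 24 + 10 = 34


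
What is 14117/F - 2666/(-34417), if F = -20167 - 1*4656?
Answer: -419686671/854333191 ≈ -0.49124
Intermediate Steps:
F = -24823 (F = -20167 - 4656 = -24823)
14117/F - 2666/(-34417) = 14117/(-24823) - 2666/(-34417) = 14117*(-1/24823) - 2666*(-1/34417) = -14117/24823 + 2666/34417 = -419686671/854333191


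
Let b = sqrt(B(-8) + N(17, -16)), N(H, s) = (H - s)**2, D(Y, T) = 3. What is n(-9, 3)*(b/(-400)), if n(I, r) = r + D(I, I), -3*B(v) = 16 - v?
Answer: -3*sqrt(1081)/200 ≈ -0.49318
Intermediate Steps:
B(v) = -16/3 + v/3 (B(v) = -(16 - v)/3 = -16/3 + v/3)
n(I, r) = 3 + r (n(I, r) = r + 3 = 3 + r)
b = sqrt(1081) (b = sqrt((-16/3 + (1/3)*(-8)) + (17 - 1*(-16))**2) = sqrt((-16/3 - 8/3) + (17 + 16)**2) = sqrt(-8 + 33**2) = sqrt(-8 + 1089) = sqrt(1081) ≈ 32.879)
n(-9, 3)*(b/(-400)) = (3 + 3)*(sqrt(1081)/(-400)) = 6*(sqrt(1081)*(-1/400)) = 6*(-sqrt(1081)/400) = -3*sqrt(1081)/200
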